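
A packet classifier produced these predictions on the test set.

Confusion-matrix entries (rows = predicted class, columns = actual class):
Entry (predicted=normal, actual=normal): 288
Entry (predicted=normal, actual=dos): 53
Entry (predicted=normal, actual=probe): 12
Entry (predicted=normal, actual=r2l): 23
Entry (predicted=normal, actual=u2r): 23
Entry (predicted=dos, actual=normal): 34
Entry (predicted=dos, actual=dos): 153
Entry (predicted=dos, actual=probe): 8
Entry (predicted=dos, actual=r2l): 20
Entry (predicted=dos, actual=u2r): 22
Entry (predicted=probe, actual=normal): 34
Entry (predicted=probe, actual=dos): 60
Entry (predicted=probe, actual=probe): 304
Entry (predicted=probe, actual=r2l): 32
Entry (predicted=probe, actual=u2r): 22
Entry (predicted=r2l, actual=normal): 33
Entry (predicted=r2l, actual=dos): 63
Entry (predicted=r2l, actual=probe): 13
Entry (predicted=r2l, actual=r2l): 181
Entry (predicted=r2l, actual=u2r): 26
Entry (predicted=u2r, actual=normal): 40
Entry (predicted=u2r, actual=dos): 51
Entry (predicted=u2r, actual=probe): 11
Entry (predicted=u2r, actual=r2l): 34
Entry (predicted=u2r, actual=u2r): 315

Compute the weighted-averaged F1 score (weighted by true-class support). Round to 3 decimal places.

Per-class F1 score (2·TP/(2·TP+FP+FN)):
  normal: TP=288, FP=53+12+23+23=111, FN=34+34+33+40=141 → 576/828 = 0.6957
  dos: TP=153, FP=34+8+20+22=84, FN=53+60+63+51=227 → 306/617 = 0.4959
  probe: TP=304, FP=34+60+32+22=148, FN=12+8+13+11=44 → 608/800 = 0.7600
  r2l: TP=181, FP=33+63+13+26=135, FN=23+20+32+34=109 → 362/606 = 0.5974
  u2r: TP=315, FP=40+51+11+34=136, FN=23+22+22+26=93 → 630/859 = 0.7334
Weighted-F1 score = Σ (supportᵢ/N)·F1 scoreᵢ with N=1855: (429/1855)·0.6957 + (380/1855)·0.4959 + (348/1855)·0.7600 + (290/1855)·0.5974 + (408/1855)·0.7334 = 0.660

0.660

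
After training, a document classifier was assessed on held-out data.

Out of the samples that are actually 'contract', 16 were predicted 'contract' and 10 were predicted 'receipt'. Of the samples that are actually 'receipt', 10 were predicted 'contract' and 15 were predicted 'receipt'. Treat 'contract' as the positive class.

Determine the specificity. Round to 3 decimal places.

0.600

Specificity = TN/(TN+FP) = 15/(15+10) = 0.600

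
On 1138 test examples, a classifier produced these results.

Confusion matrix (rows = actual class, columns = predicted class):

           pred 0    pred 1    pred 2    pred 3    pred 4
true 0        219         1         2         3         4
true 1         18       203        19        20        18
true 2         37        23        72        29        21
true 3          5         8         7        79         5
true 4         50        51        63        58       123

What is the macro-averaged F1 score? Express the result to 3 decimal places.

Per-class F1 score (2·TP/(2·TP+FP+FN)):
  0: TP=219, FP=18+37+5+50=110, FN=1+2+3+4=10 → 438/558 = 0.7849
  1: TP=203, FP=1+23+8+51=83, FN=18+19+20+18=75 → 406/564 = 0.7199
  2: TP=72, FP=2+19+7+63=91, FN=37+23+29+21=110 → 144/345 = 0.4174
  3: TP=79, FP=3+20+29+58=110, FN=5+8+7+5=25 → 158/293 = 0.5392
  4: TP=123, FP=4+18+21+5=48, FN=50+51+63+58=222 → 246/516 = 0.4767
Macro-F1 score = mean = (0.7849 + 0.7199 + 0.4174 + 0.5392 + 0.4767) / 5 = 0.588

0.588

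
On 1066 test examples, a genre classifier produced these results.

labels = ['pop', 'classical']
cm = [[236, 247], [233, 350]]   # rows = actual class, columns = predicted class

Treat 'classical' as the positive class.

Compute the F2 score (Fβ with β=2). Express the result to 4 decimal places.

Fβ = (1+β²)·TP / ((1+β²)·TP + β²·FN + FP), with β²=4
= 5·350 / (5·350 + 4·233 + 247) = 0.5975

0.5975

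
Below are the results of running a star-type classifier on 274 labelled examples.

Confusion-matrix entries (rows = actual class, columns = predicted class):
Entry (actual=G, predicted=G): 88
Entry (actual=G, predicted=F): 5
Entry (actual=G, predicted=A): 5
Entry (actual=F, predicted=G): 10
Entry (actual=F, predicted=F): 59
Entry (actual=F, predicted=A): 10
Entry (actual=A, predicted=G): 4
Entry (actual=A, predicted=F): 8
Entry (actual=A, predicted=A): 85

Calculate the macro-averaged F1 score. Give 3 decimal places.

0.841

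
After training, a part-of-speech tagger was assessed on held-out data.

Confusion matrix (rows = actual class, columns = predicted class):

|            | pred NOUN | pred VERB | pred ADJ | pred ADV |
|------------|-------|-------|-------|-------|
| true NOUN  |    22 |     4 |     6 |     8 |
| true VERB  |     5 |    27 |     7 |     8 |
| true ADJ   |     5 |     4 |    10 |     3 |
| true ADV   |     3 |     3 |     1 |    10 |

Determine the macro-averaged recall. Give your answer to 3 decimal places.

Per-class recall (TP/(TP+FN)):
  NOUN: TP=22, FN=4+6+8=18 → 22/40 = 0.5500
  VERB: TP=27, FN=5+7+8=20 → 27/47 = 0.5745
  ADJ: TP=10, FN=5+4+3=12 → 10/22 = 0.4545
  ADV: TP=10, FN=3+3+1=7 → 10/17 = 0.5882
Macro-recall = mean = (0.5500 + 0.5745 + 0.4545 + 0.5882) / 4 = 0.542

0.542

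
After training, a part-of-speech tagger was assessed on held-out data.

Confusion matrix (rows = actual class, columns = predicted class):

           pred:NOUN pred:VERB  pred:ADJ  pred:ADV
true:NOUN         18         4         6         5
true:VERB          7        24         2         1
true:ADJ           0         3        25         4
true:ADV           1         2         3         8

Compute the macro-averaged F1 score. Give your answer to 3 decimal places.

0.640

Per-class F1 score (2·TP/(2·TP+FP+FN)):
  NOUN: TP=18, FP=7+0+1=8, FN=4+6+5=15 → 36/59 = 0.6102
  VERB: TP=24, FP=4+3+2=9, FN=7+2+1=10 → 48/67 = 0.7164
  ADJ: TP=25, FP=6+2+3=11, FN=0+3+4=7 → 50/68 = 0.7353
  ADV: TP=8, FP=5+1+4=10, FN=1+2+3=6 → 16/32 = 0.5000
Macro-F1 score = mean = (0.6102 + 0.7164 + 0.7353 + 0.5000) / 4 = 0.640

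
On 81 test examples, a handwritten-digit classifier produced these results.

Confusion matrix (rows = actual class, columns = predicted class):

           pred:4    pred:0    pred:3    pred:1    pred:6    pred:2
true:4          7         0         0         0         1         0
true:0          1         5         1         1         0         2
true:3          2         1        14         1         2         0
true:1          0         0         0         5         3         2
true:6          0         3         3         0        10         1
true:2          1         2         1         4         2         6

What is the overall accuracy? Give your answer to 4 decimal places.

0.5802

Accuracy = trace / total = (7+5+14+5+10+6=47) / 81 = 47/81 = 0.5802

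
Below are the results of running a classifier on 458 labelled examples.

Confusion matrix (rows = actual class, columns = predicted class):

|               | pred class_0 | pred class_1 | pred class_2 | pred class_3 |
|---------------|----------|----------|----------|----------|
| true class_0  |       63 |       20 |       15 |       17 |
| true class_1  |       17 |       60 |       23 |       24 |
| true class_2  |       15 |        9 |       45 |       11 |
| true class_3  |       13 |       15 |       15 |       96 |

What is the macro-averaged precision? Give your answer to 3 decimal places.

Per-class precision (TP/(TP+FP)):
  class_0: TP=63, FP=17+15+13=45 → 63/108 = 0.5833
  class_1: TP=60, FP=20+9+15=44 → 60/104 = 0.5769
  class_2: TP=45, FP=15+23+15=53 → 45/98 = 0.4592
  class_3: TP=96, FP=17+24+11=52 → 96/148 = 0.6486
Macro-precision = mean = (0.5833 + 0.5769 + 0.4592 + 0.6486) / 4 = 0.567

0.567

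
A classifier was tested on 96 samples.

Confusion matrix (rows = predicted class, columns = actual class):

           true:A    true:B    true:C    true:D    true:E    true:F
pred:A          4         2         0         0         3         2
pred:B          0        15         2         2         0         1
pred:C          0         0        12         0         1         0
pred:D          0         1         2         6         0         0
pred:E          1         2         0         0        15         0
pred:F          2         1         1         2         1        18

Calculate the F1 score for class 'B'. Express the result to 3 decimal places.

F1 score = 2·TP/(2·TP+FP+FN).
B: TP=15, FP=0+2+2+0+1=5, FN=2+0+1+2+1=6 → 30/41 = 0.7317

0.732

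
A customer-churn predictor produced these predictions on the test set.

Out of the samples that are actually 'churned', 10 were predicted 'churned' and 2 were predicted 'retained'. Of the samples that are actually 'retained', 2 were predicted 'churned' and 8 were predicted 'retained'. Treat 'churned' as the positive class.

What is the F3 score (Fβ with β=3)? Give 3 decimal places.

0.833

Fβ = (1+β²)·TP / ((1+β²)·TP + β²·FN + FP), with β²=9
= 10·10 / (10·10 + 9·2 + 2) = 0.833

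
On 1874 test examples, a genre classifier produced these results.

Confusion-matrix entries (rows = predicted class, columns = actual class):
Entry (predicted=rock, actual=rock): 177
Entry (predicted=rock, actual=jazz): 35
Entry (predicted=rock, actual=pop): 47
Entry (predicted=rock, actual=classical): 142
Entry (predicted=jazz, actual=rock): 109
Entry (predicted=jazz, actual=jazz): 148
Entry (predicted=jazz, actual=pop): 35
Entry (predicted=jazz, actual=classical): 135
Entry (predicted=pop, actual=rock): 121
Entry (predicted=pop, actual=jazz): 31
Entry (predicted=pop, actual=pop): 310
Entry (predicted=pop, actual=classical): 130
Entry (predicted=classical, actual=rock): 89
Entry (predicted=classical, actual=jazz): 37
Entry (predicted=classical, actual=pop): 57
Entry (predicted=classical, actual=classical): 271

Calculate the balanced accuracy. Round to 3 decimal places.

0.509

Balanced accuracy = mean of per-class recall.
  rock: recall = 177/496 = 0.3569
  jazz: recall = 148/251 = 0.5896
  pop: recall = 310/449 = 0.6904
  classical: recall = 271/678 = 0.3997
Mean = (0.3569 + 0.5896 + 0.6904 + 0.3997) / 4 = 0.509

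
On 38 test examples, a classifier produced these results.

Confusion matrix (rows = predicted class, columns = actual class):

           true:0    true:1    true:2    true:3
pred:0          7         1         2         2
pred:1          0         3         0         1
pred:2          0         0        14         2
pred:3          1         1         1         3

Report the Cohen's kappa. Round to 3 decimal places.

Observed agreement pₒ = trace/N = 27/38 = 0.7105
Expected agreement pₑ = Σ (rowᵢ·colᵢ)/N² = (8·12 + 5·4 + 17·16 + 8·6)/38² = 0.3019
κ = (pₒ − pₑ)/(1 − pₑ) = (0.7105 − 0.3019)/(1 − 0.3019) = 0.585

0.585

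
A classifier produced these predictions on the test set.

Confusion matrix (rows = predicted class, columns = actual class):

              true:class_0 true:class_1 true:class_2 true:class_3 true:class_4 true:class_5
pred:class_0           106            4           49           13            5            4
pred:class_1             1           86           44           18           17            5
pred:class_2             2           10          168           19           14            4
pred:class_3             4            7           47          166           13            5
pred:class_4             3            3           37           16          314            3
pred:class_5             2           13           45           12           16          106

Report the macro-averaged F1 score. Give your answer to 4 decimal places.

Per-class F1 score (2·TP/(2·TP+FP+FN)):
  class_0: TP=106, FP=4+49+13+5+4=75, FN=1+2+4+3+2=12 → 212/299 = 0.70903
  class_1: TP=86, FP=1+44+18+17+5=85, FN=4+10+7+3+13=37 → 172/294 = 0.58503
  class_2: TP=168, FP=2+10+19+14+4=49, FN=49+44+47+37+45=222 → 336/607 = 0.55354
  class_3: TP=166, FP=4+7+47+13+5=76, FN=13+18+19+16+12=78 → 332/486 = 0.68313
  class_4: TP=314, FP=3+3+37+16+3=62, FN=5+17+14+13+16=65 → 628/755 = 0.83179
  class_5: TP=106, FP=2+13+45+12+16=88, FN=4+5+4+5+3=21 → 212/321 = 0.66044
Macro-F1 score = mean = (0.70903 + 0.58503 + 0.55354 + 0.68313 + 0.83179 + 0.66044) / 6 = 0.6705

0.6705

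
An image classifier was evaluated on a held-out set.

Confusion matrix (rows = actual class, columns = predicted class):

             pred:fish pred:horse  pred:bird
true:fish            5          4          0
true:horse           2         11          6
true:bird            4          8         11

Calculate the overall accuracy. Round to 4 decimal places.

0.5294

Accuracy = trace / total = (5+11+11=27) / 51 = 27/51 = 0.5294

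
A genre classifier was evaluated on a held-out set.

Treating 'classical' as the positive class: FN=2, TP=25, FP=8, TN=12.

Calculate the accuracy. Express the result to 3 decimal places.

Accuracy = (TP+TN)/N = (25+12)/47 = 0.787

0.787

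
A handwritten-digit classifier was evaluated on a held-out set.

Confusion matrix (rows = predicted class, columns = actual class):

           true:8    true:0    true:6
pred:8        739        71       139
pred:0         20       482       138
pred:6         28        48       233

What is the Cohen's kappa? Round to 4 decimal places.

0.6357

Observed agreement pₒ = trace/N = 1454/1898 = 0.76607
Expected agreement pₑ = Σ (rowᵢ·colᵢ)/N² = (787·949 + 601·640 + 510·309)/1898² = 0.35784
κ = (pₒ − pₑ)/(1 − pₑ) = (0.76607 − 0.35784)/(1 − 0.35784) = 0.6357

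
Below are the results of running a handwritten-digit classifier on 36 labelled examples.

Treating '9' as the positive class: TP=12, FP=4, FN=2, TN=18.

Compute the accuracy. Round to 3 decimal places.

Accuracy = (TP+TN)/N = (12+18)/36 = 0.833

0.833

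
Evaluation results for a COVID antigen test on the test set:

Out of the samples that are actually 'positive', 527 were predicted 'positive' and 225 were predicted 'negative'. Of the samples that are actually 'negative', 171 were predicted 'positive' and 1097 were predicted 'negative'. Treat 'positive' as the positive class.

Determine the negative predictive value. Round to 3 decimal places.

NPV = TN/(TN+FN) = 1097/(1097+225) = 0.830

0.830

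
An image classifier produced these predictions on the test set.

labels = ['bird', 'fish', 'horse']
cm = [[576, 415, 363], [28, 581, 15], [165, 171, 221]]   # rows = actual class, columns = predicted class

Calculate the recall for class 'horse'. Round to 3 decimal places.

0.397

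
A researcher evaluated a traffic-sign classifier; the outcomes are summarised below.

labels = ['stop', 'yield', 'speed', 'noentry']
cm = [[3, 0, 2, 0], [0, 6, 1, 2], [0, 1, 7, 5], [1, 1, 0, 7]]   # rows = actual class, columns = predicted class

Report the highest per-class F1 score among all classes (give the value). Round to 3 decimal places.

0.706

Per-class F1 score (2·TP/(2·TP+FP+FN)):
  stop: TP=3, FP=0+0+1=1, FN=0+2+0=2 → 6/9 = 0.6667
  yield: TP=6, FP=0+1+1=2, FN=0+1+2=3 → 12/17 = 0.7059
  speed: TP=7, FP=2+1+0=3, FN=0+1+5=6 → 14/23 = 0.6087
  noentry: TP=7, FP=0+2+5=7, FN=1+1+0=2 → 14/23 = 0.6087
Highest is class 'yield' with F1 score = 0.706.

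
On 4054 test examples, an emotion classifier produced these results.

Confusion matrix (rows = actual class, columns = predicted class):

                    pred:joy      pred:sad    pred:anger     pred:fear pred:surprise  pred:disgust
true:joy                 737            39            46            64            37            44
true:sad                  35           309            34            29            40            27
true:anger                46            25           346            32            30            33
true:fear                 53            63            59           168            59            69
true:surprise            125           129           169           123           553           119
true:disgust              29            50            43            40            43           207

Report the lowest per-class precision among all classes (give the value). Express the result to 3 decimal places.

0.368

Per-class precision (TP/(TP+FP)):
  joy: TP=737, FP=35+46+53+125+29=288 → 737/1025 = 0.7190
  sad: TP=309, FP=39+25+63+129+50=306 → 309/615 = 0.5024
  anger: TP=346, FP=46+34+59+169+43=351 → 346/697 = 0.4964
  fear: TP=168, FP=64+29+32+123+40=288 → 168/456 = 0.3684
  surprise: TP=553, FP=37+40+30+59+43=209 → 553/762 = 0.7257
  disgust: TP=207, FP=44+27+33+69+119=292 → 207/499 = 0.4148
Lowest is class 'fear' with precision = 0.368.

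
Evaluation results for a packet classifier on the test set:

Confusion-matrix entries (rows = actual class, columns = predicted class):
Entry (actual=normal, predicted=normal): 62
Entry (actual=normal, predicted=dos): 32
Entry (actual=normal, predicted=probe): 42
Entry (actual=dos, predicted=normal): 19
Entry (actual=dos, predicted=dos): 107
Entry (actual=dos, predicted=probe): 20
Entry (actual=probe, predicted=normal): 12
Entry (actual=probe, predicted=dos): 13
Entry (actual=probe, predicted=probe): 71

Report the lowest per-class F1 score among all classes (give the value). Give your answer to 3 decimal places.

0.541

Per-class F1 score (2·TP/(2·TP+FP+FN)):
  normal: TP=62, FP=19+12=31, FN=32+42=74 → 124/229 = 0.5415
  dos: TP=107, FP=32+13=45, FN=19+20=39 → 214/298 = 0.7181
  probe: TP=71, FP=42+20=62, FN=12+13=25 → 142/229 = 0.6201
Lowest is class 'normal' with F1 score = 0.541.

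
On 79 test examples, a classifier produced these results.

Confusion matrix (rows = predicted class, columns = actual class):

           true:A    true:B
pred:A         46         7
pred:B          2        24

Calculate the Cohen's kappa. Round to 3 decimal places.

Observed agreement pₒ = trace/N = 70/79 = 0.8861
Expected agreement pₑ = Σ (rowᵢ·colᵢ)/N² = (48·53 + 31·26)/79² = 0.5368
κ = (pₒ − pₑ)/(1 − pₑ) = (0.8861 − 0.5368)/(1 − 0.5368) = 0.754

0.754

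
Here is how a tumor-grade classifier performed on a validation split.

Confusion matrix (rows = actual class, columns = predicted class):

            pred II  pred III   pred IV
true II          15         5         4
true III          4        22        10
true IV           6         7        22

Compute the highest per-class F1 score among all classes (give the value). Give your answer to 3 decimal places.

Per-class F1 score (2·TP/(2·TP+FP+FN)):
  II: TP=15, FP=4+6=10, FN=5+4=9 → 30/49 = 0.6122
  III: TP=22, FP=5+7=12, FN=4+10=14 → 44/70 = 0.6286
  IV: TP=22, FP=4+10=14, FN=6+7=13 → 44/71 = 0.6197
Highest is class 'III' with F1 score = 0.629.

0.629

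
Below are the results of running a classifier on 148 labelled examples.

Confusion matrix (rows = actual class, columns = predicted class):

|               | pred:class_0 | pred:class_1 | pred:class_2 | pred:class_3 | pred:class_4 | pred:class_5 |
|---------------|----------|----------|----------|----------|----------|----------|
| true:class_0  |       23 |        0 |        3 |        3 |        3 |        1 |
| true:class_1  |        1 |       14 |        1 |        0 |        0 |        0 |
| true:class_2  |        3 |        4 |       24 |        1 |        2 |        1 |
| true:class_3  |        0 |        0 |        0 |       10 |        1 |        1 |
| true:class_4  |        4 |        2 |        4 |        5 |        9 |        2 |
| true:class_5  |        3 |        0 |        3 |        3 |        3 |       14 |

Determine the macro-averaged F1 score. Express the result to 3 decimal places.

0.628

Per-class F1 score (2·TP/(2·TP+FP+FN)):
  class_0: TP=23, FP=1+3+0+4+3=11, FN=0+3+3+3+1=10 → 46/67 = 0.6866
  class_1: TP=14, FP=0+4+0+2+0=6, FN=1+1+0+0+0=2 → 28/36 = 0.7778
  class_2: TP=24, FP=3+1+0+4+3=11, FN=3+4+1+2+1=11 → 48/70 = 0.6857
  class_3: TP=10, FP=3+0+1+5+3=12, FN=0+0+0+1+1=2 → 20/34 = 0.5882
  class_4: TP=9, FP=3+0+2+1+3=9, FN=4+2+4+5+2=17 → 18/44 = 0.4091
  class_5: TP=14, FP=1+0+1+1+2=5, FN=3+0+3+3+3=12 → 28/45 = 0.6222
Macro-F1 score = mean = (0.6866 + 0.7778 + 0.6857 + 0.5882 + 0.4091 + 0.6222) / 6 = 0.628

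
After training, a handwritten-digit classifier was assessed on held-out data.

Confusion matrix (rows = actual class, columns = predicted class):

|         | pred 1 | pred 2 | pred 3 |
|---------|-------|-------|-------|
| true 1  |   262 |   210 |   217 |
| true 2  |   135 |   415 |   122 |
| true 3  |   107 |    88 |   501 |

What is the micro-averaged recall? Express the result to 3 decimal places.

0.573

Micro-averaging pools counts across classes: ΣTP=1178, ΣFP=879, ΣFN=879.
Micro-recall = TP/(TP+FN) on pooled counts = 0.573 (equals overall accuracy in single-label multiclass).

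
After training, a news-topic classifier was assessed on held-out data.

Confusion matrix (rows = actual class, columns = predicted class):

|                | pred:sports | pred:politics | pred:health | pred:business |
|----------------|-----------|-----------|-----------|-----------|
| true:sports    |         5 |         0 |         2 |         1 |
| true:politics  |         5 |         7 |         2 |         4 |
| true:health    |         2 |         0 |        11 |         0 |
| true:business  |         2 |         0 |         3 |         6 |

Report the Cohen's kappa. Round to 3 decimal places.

Observed agreement pₒ = trace/N = 29/50 = 0.5800
Expected agreement pₑ = Σ (rowᵢ·colᵢ)/N² = (8·14 + 18·7 + 13·18 + 11·11)/50² = 0.2372
κ = (pₒ − pₑ)/(1 − pₑ) = (0.5800 − 0.2372)/(1 − 0.2372) = 0.449

0.449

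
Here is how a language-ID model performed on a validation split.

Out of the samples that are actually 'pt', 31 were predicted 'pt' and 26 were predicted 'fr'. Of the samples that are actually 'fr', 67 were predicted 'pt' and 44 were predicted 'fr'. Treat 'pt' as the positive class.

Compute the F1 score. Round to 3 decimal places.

Precision = TP/(TP+FP) = 31/98 = 0.3163
Recall = TP/(TP+FN) = 31/57 = 0.5439
F1 = 2·TP/(2·TP+FP+FN) = 62/155 = 0.400

0.400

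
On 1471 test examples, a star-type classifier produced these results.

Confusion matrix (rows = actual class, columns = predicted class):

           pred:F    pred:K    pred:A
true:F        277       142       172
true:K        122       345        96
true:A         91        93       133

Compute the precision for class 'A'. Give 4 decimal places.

0.3317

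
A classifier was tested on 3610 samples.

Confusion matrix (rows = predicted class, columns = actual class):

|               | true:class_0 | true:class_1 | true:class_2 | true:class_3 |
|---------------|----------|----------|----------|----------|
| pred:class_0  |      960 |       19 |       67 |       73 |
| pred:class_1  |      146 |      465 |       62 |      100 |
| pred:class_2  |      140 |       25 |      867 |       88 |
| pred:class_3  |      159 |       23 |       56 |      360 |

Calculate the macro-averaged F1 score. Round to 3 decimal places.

0.716

Per-class F1 score (2·TP/(2·TP+FP+FN)):
  class_0: TP=960, FP=19+67+73=159, FN=146+140+159=445 → 1920/2524 = 0.7607
  class_1: TP=465, FP=146+62+100=308, FN=19+25+23=67 → 930/1305 = 0.7126
  class_2: TP=867, FP=140+25+88=253, FN=67+62+56=185 → 1734/2172 = 0.7983
  class_3: TP=360, FP=159+23+56=238, FN=73+100+88=261 → 720/1219 = 0.5906
Macro-F1 score = mean = (0.7607 + 0.7126 + 0.7983 + 0.5906) / 4 = 0.716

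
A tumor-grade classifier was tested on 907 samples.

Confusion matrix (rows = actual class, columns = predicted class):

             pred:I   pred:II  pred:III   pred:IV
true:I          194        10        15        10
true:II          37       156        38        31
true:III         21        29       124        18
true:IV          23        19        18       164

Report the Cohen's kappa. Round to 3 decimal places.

Observed agreement pₒ = trace/N = 638/907 = 0.7034
Expected agreement pₑ = Σ (rowᵢ·colᵢ)/N² = (229·275 + 262·214 + 192·195 + 224·223)/907² = 0.2509
κ = (pₒ − pₑ)/(1 − pₑ) = (0.7034 − 0.2509)/(1 − 0.2509) = 0.604

0.604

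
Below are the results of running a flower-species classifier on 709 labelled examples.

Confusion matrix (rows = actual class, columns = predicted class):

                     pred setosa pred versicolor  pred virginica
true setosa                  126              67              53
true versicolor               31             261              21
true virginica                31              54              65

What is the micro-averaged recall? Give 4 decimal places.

Micro-averaging pools counts across classes: ΣTP=452, ΣFP=257, ΣFN=257.
Micro-recall = TP/(TP+FN) on pooled counts = 0.6375 (equals overall accuracy in single-label multiclass).

0.6375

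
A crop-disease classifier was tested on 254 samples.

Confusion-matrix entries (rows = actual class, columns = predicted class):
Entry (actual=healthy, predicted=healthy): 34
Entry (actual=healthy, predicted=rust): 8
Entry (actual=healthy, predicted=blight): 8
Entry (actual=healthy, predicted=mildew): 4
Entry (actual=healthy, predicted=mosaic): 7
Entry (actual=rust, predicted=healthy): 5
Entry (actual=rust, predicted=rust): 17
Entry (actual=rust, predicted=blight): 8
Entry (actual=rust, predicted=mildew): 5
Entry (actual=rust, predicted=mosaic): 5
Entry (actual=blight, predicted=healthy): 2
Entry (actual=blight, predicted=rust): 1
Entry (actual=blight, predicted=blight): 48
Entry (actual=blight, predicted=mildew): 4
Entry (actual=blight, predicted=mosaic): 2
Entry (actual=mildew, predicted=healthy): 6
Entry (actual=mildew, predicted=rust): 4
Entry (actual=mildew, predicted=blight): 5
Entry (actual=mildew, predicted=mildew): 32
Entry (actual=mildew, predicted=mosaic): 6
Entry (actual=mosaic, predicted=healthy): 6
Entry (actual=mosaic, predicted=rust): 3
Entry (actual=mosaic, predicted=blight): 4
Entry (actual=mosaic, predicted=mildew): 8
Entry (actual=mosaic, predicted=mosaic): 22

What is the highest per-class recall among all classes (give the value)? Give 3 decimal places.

Per-class recall (TP/(TP+FN)):
  healthy: TP=34, FN=8+8+4+7=27 → 34/61 = 0.5574
  rust: TP=17, FN=5+8+5+5=23 → 17/40 = 0.4250
  blight: TP=48, FN=2+1+4+2=9 → 48/57 = 0.8421
  mildew: TP=32, FN=6+4+5+6=21 → 32/53 = 0.6038
  mosaic: TP=22, FN=6+3+4+8=21 → 22/43 = 0.5116
Highest is class 'blight' with recall = 0.842.

0.842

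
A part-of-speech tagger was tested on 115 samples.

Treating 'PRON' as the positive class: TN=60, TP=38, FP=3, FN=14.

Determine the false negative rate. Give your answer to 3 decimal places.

0.269

FNR = FN/(FN+TP) = 14/(14+38) = 0.269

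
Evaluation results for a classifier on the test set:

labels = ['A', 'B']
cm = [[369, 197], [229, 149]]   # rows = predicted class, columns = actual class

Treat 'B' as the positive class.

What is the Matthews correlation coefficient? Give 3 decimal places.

0.047

MCC = (TP·TN − FP·FN) / √((TP+FP)(TP+FN)(TN+FP)(TN+FN))
Numerator = 149·369 − 229·197 = 9868
Denominator = √(378·346·598·566) = √44267552784 = 210398.5570
MCC = 9868 / 210398.5570 = 0.047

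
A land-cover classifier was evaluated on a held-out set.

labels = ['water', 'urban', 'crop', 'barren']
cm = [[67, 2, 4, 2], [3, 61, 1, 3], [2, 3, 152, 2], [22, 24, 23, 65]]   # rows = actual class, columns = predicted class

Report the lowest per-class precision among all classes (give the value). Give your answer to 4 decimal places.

0.6778

Per-class precision (TP/(TP+FP)):
  water: TP=67, FP=3+2+22=27 → 67/94 = 0.71277
  urban: TP=61, FP=2+3+24=29 → 61/90 = 0.67778
  crop: TP=152, FP=4+1+23=28 → 152/180 = 0.84444
  barren: TP=65, FP=2+3+2=7 → 65/72 = 0.90278
Lowest is class 'urban' with precision = 0.6778.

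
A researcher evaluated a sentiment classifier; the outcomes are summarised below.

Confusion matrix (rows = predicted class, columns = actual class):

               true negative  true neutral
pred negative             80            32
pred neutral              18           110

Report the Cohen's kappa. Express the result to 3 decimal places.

0.578

Observed agreement pₒ = trace/N = 190/240 = 0.7917
Expected agreement pₑ = Σ (rowᵢ·colᵢ)/N² = (98·112 + 142·128)/240² = 0.5061
κ = (pₒ − pₑ)/(1 − pₑ) = (0.7917 − 0.5061)/(1 − 0.5061) = 0.578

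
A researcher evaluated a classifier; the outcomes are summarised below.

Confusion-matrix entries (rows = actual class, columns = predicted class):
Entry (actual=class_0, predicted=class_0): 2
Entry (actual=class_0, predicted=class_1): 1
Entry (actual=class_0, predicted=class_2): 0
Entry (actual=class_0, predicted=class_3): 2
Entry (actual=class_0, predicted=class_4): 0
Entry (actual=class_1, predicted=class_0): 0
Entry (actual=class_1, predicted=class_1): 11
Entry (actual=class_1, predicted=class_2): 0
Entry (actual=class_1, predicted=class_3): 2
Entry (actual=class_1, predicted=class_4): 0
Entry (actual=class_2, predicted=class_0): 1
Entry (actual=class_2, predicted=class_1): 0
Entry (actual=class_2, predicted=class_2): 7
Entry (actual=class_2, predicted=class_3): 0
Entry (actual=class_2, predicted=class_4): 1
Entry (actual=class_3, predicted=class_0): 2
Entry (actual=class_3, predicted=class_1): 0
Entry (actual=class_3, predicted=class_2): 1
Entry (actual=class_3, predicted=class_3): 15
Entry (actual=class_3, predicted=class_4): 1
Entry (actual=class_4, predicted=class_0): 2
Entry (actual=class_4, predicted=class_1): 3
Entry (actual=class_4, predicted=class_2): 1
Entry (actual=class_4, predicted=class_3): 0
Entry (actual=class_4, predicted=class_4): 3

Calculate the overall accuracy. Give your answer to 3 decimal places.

Accuracy = trace / total = (2+11+7+15+3=38) / 55 = 38/55 = 0.691

0.691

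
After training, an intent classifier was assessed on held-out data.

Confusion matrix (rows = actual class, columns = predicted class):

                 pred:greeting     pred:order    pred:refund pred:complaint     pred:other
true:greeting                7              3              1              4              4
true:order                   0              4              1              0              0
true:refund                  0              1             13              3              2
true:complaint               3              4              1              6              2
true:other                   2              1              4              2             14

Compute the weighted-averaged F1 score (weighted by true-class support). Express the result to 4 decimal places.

0.5363

Per-class F1 score (2·TP/(2·TP+FP+FN)):
  greeting: TP=7, FP=0+0+3+2=5, FN=3+1+4+4=12 → 14/31 = 0.45161
  order: TP=4, FP=3+1+4+1=9, FN=0+1+0+0=1 → 8/18 = 0.44444
  refund: TP=13, FP=1+1+1+4=7, FN=0+1+3+2=6 → 26/39 = 0.66667
  complaint: TP=6, FP=4+0+3+2=9, FN=3+4+1+2=10 → 12/31 = 0.38710
  other: TP=14, FP=4+0+2+2=8, FN=2+1+4+2=9 → 28/45 = 0.62222
Weighted-F1 score = Σ (supportᵢ/N)·F1 scoreᵢ with N=82: (19/82)·0.45161 + (5/82)·0.44444 + (19/82)·0.66667 + (16/82)·0.38710 + (23/82)·0.62222 = 0.5363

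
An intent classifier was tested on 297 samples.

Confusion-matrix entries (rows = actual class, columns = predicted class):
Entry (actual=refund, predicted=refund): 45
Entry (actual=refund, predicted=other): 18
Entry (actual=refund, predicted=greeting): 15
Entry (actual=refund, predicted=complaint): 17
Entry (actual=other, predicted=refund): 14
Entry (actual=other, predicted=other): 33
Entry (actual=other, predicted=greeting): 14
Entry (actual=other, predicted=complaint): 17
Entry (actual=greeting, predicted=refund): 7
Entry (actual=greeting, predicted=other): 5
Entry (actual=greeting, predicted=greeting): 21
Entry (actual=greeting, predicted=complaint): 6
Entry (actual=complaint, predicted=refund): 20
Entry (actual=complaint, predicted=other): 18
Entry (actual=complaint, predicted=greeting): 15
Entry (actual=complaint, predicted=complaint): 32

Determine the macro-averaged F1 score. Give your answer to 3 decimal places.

Per-class F1 score (2·TP/(2·TP+FP+FN)):
  refund: TP=45, FP=14+7+20=41, FN=18+15+17=50 → 90/181 = 0.4972
  other: TP=33, FP=18+5+18=41, FN=14+14+17=45 → 66/152 = 0.4342
  greeting: TP=21, FP=15+14+15=44, FN=7+5+6=18 → 42/104 = 0.4038
  complaint: TP=32, FP=17+17+6=40, FN=20+18+15=53 → 64/157 = 0.4076
Macro-F1 score = mean = (0.4972 + 0.4342 + 0.4038 + 0.4076) / 4 = 0.436

0.436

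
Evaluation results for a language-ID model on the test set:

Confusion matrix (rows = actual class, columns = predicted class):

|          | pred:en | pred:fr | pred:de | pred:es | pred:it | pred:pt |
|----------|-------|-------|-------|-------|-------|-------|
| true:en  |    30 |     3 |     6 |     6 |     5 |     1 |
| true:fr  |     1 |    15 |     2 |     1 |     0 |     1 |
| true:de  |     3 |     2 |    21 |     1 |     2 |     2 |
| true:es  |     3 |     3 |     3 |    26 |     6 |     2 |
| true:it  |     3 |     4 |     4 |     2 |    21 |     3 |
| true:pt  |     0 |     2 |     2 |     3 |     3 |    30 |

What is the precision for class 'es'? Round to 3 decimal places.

precision = TP/(TP+FP).
es: TP=26, FP=6+1+1+2+3=13 → 26/39 = 0.6667

0.667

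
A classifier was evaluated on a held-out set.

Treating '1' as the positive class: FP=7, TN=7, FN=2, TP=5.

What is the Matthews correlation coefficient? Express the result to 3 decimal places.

MCC = (TP·TN − FP·FN) / √((TP+FP)(TP+FN)(TN+FP)(TN+FN))
Numerator = 5·7 − 7·2 = 21
Denominator = √(12·7·14·9) = √10584 = 102.8786
MCC = 21 / 102.8786 = 0.204

0.204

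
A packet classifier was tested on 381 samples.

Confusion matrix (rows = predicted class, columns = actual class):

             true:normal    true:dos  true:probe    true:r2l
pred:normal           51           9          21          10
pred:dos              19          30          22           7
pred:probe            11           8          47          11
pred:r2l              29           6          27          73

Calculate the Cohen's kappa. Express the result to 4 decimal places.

Observed agreement pₒ = trace/N = 201/381 = 0.52756
Expected agreement pₑ = Σ (rowᵢ·colᵢ)/N² = (110·91 + 53·78 + 117·77 + 101·135)/381² = 0.25343
κ = (pₒ − pₑ)/(1 − pₑ) = (0.52756 − 0.25343)/(1 − 0.25343) = 0.3672

0.3672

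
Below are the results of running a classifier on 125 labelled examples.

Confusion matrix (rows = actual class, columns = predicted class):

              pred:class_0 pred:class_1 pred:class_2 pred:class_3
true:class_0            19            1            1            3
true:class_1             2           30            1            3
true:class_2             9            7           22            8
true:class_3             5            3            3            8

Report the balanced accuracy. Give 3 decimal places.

0.631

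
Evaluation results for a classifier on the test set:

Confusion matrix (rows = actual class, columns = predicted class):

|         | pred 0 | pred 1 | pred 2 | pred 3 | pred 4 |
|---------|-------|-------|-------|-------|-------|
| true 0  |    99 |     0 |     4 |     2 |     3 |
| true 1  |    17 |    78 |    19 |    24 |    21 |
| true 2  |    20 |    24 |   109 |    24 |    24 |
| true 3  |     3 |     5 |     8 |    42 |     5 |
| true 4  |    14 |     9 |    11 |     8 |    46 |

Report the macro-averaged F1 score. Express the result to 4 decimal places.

0.5905

Per-class F1 score (2·TP/(2·TP+FP+FN)):
  0: TP=99, FP=17+20+3+14=54, FN=0+4+2+3=9 → 198/261 = 0.75862
  1: TP=78, FP=0+24+5+9=38, FN=17+19+24+21=81 → 156/275 = 0.56727
  2: TP=109, FP=4+19+8+11=42, FN=20+24+24+24=92 → 218/352 = 0.61932
  3: TP=42, FP=2+24+24+8=58, FN=3+5+8+5=21 → 84/163 = 0.51534
  4: TP=46, FP=3+21+24+5=53, FN=14+9+11+8=42 → 92/187 = 0.49198
Macro-F1 score = mean = (0.75862 + 0.56727 + 0.61932 + 0.51534 + 0.49198) / 5 = 0.5905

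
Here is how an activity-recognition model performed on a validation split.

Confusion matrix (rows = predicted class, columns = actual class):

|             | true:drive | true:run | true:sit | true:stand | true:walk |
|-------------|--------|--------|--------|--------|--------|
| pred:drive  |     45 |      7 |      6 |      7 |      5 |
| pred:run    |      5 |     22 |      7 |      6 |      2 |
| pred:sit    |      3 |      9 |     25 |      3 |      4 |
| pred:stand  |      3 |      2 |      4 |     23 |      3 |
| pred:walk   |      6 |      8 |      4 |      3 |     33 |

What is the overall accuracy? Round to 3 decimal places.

0.604

Accuracy = trace / total = (45+22+25+23+33=148) / 245 = 148/245 = 0.604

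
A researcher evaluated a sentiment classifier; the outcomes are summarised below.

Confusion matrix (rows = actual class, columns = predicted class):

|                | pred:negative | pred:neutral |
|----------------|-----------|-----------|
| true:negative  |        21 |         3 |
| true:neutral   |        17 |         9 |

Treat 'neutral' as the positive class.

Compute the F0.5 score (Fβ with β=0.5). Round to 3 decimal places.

0.608

Fβ = (1+β²)·TP / ((1+β²)·TP + β²·FN + FP), with β²=1/4
= 1.25·9 / (1.25·9 + 0.25·17 + 3) = 0.608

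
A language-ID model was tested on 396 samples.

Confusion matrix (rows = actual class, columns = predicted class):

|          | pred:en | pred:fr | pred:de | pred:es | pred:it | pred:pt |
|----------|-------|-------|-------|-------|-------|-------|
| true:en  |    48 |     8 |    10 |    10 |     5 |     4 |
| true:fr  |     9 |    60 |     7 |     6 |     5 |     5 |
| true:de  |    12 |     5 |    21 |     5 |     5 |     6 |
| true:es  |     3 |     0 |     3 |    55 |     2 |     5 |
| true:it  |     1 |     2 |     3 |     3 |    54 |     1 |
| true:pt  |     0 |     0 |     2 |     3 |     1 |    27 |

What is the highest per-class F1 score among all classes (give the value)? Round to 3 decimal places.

0.794

Per-class F1 score (2·TP/(2·TP+FP+FN)):
  en: TP=48, FP=9+12+3+1+0=25, FN=8+10+10+5+4=37 → 96/158 = 0.6076
  fr: TP=60, FP=8+5+0+2+0=15, FN=9+7+6+5+5=32 → 120/167 = 0.7186
  de: TP=21, FP=10+7+3+3+2=25, FN=12+5+5+5+6=33 → 42/100 = 0.4200
  es: TP=55, FP=10+6+5+3+3=27, FN=3+0+3+2+5=13 → 110/150 = 0.7333
  it: TP=54, FP=5+5+5+2+1=18, FN=1+2+3+3+1=10 → 108/136 = 0.7941
  pt: TP=27, FP=4+5+6+5+1=21, FN=0+0+2+3+1=6 → 54/81 = 0.6667
Highest is class 'it' with F1 score = 0.794.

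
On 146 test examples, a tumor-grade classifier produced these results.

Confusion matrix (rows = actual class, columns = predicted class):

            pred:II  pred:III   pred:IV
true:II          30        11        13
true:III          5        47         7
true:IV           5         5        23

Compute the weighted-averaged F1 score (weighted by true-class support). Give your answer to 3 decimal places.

0.684

Per-class F1 score (2·TP/(2·TP+FP+FN)):
  II: TP=30, FP=5+5=10, FN=11+13=24 → 60/94 = 0.6383
  III: TP=47, FP=11+5=16, FN=5+7=12 → 94/122 = 0.7705
  IV: TP=23, FP=13+7=20, FN=5+5=10 → 46/76 = 0.6053
Weighted-F1 score = Σ (supportᵢ/N)·F1 scoreᵢ with N=146: (54/146)·0.6383 + (59/146)·0.7705 + (33/146)·0.6053 = 0.684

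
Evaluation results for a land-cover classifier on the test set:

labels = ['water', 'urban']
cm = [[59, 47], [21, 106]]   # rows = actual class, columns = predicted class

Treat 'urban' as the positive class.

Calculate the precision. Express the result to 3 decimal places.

0.693

Precision = TP/(TP+FP) = 106/(106+47) = 106/153 = 0.693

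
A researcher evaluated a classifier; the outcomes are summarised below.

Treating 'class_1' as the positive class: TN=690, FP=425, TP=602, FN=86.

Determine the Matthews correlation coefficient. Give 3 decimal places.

0.485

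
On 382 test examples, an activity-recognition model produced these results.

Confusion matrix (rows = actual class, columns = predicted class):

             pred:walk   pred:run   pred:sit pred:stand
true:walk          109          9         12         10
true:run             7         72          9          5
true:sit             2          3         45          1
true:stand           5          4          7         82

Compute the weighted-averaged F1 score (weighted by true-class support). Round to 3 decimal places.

0.809

Per-class F1 score (2·TP/(2·TP+FP+FN)):
  walk: TP=109, FP=7+2+5=14, FN=9+12+10=31 → 218/263 = 0.8289
  run: TP=72, FP=9+3+4=16, FN=7+9+5=21 → 144/181 = 0.7956
  sit: TP=45, FP=12+9+7=28, FN=2+3+1=6 → 90/124 = 0.7258
  stand: TP=82, FP=10+5+1=16, FN=5+4+7=16 → 164/196 = 0.8367
Weighted-F1 score = Σ (supportᵢ/N)·F1 scoreᵢ with N=382: (140/382)·0.8289 + (93/382)·0.7956 + (51/382)·0.7258 + (98/382)·0.8367 = 0.809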